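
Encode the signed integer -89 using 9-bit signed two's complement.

110100111

|-89| = 89 = 001011001 in 9 bits.
Invert the bits: 110100110. Add 1: 110100111.
Check: 110100111 reads as 423 − 512 = -89.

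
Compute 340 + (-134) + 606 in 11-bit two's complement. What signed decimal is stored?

812

340 + (-134) = 206 (00011001110)
206 + 606 = 812 (01100101100)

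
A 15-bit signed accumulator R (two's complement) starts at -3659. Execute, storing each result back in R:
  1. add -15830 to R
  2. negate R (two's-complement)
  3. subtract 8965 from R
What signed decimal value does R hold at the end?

10524

Start: R = -3659 = 111000110110101.
R = -3659 + (-15830) = -19489; wraps to 13279 = 011001111011111
R = −(13279) = -13279 = 100110000100001
R = -13279 − 8965 = -22244; wraps to 10524 = 010100100011100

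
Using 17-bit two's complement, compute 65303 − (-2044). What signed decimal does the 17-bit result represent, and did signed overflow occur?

65303 → 01111111100010111
-2044 → 11111100000000100
Subtract via negate-and-add: invert 11111100000000100 + 1 = 00000011111111100 (i.e. 2044).
  01111111100010111
+ 00000011111111100
= 10000011100010011
Result 10000011100010011: MSB = 1 → 67347 − 131072 = -63725.
Both addends (after negating the subtrahend) are non-negative but the stored result is negative: signed overflow. The true value 65303 − (-2044) = 67347 lies outside [-65536, 65535].

-63725; overflow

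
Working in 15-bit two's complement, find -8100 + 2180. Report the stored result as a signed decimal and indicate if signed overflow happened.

-8100 → 110000001011100
2180 → 000100010000100
  110000001011100
+ 000100010000100
= 110100011100000
Result 110100011100000: MSB = 1 → 26848 − 32768 = -5920.
Addends have opposite signs, so signed overflow cannot occur.

-5920; no overflow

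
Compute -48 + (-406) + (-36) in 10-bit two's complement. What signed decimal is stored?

-490

-48 + (-406) = -454 (1000111010)
-454 + (-36) = -490 (1000010110)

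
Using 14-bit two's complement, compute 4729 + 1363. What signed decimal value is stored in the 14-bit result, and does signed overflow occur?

6092; no overflow

4729 → 01001001111001
1363 → 00010101010011
  01001001111001
+ 00010101010011
= 01011111001100
Result 01011111001100: MSB = 0 → value 6092.
Both addends are non-negative and so is the stored result: no signed overflow.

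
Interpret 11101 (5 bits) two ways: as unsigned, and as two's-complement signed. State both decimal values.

Unsigned: 11101 = 29.
Signed: MSB=1 → 29 − 32 = -3.

unsigned = 29, signed = -3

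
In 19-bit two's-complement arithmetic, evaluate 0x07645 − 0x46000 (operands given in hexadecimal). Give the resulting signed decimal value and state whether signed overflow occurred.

-256443; overflow

0x07645 = 0000111011001000101 = 30277 (signed)
0x46000 = 1000110000000000000 = -237568 (signed)
Subtract via negate-and-add: invert 1000110000000000000 + 1 = 0111010000000000000 (i.e. 237568).
  0000111011001000101
+ 0111010000000000000
= 1000001011001000101
Result 1000001011001000101: MSB = 1 → 267845 − 524288 = -256443.
Both addends (after negating the subtrahend) are non-negative but the stored result is negative: signed overflow. The true value 30277 − (-237568) = 267845 lies outside [-262144, 262143].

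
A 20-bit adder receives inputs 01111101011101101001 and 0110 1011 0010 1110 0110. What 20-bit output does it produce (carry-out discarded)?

11101000101001001111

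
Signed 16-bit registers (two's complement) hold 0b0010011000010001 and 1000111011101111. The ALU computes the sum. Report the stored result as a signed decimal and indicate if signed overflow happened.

0b0010011000010001 → 0010011000010001 = 9745 (signed)
1000111011101111 = -28945 (signed)
  0010011000010001
+ 1000111011101111
= 1011010100000000
Result 1011010100000000: MSB = 1 → 46336 − 65536 = -19200.
Addends have opposite signs, so signed overflow cannot occur.

-19200; no overflow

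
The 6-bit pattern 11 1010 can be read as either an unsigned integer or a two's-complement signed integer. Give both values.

unsigned = 58, signed = -6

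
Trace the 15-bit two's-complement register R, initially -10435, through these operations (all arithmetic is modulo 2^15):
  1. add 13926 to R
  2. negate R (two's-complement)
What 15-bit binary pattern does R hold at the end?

Start: R = -10435 = 101011100111101.
R = -10435 + 13926 = 3491 = 000110110100011
R = −(3491) = -3491 = 111001001011101

111001001011101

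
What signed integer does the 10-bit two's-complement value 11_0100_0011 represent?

MSB is 1, so the value is negative.
Unsigned reading: 835. Subtract 2^10 = 1024: 835 − 1024 = -189.

-189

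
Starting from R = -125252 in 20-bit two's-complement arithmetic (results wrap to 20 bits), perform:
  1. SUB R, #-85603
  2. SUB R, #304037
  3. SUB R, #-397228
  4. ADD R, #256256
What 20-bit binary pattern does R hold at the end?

Start: R = -125252 = 11100001011010111100.
R = -125252 − (-85603) = -39649 = 11110110010100011111
R = -39649 − 304037 = -343686 = 10101100000101111010
R = -343686 − (-397228) = 53542 = 00001101000100100110
R = 53542 + 256256 = 309798 = 01001011101000100110

01001011101000100110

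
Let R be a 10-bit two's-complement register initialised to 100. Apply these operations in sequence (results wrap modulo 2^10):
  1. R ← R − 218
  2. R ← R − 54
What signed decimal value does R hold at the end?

-172

Start: R = 100 = 0001100100.
R = 100 − 218 = -118 = 1110001010
R = -118 − 54 = -172 = 1101010100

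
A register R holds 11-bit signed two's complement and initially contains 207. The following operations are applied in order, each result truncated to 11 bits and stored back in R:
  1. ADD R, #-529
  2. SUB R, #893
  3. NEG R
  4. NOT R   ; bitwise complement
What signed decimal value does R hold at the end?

Start: R = 207 = 00011001111.
R = 207 + (-529) = -322 = 11010111110
R = -322 − 893 = -1215; wraps to 833 = 01101000001
R = −(833) = -833 = 10010111111
R = NOT 10010111111 = 01101000000 = 832

832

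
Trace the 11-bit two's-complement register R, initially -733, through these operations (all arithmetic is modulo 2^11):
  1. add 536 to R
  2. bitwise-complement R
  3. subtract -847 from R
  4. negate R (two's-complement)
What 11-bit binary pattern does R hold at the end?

Start: R = -733 = 10100100011.
R = -733 + 536 = -197 = 11100111011
R = NOT 11100111011 = 00011000100 = 196
R = 196 − (-847) = 1043; wraps to -1005 = 10000010011
R = −(-1005) = 1005 = 01111101101

01111101101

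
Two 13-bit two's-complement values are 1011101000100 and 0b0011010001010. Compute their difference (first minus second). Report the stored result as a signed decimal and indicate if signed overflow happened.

-3910; no overflow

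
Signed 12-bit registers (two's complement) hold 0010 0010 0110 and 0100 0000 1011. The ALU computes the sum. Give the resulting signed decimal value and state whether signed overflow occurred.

1585; no overflow

0010 0010 0110 → 001000100110 = 550 (signed)
0100 0000 1011 → 010000001011 = 1035 (signed)
  001000100110
+ 010000001011
= 011000110001
Result 011000110001: MSB = 0 → value 1585.
Both addends are non-negative and so is the stored result: no signed overflow.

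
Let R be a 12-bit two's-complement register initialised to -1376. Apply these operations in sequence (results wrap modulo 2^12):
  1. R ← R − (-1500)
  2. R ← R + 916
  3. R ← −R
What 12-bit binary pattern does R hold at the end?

101111110000

Start: R = -1376 = 101010100000.
R = -1376 − (-1500) = 124 = 000001111100
R = 124 + 916 = 1040 = 010000010000
R = −(1040) = -1040 = 101111110000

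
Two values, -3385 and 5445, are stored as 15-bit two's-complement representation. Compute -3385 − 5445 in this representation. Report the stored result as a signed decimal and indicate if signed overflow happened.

-3385 → 111001011000111
5445 → 001010101000101
Subtract via negate-and-add: invert 001010101000101 + 1 = 110101010111011 (i.e. -5445).
  111001011000111
+ 110101010111011
= 101110110000010  (discard carry-out 1)
Result 101110110000010: MSB = 1 → 23938 − 32768 = -8830.
Both addends (after negating the subtrahend) are negative and so is the stored result: no signed overflow.

-8830; no overflow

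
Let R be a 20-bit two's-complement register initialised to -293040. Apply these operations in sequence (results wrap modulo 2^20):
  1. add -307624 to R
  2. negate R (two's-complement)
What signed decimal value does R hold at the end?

-447912

Start: R = -293040 = 10111000011101010000.
R = -293040 + (-307624) = -600664; wraps to 447912 = 01101101010110101000
R = −(447912) = -447912 = 10010010101001011000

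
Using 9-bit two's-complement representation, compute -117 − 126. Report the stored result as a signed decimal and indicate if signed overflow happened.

-243; no overflow

-117 → 110001011
126 → 001111110
Subtract via negate-and-add: invert 001111110 + 1 = 110000010 (i.e. -126).
  110001011
+ 110000010
= 100001101  (discard carry-out 1)
Result 100001101: MSB = 1 → 269 − 512 = -243.
Both addends (after negating the subtrahend) are negative and so is the stored result: no signed overflow.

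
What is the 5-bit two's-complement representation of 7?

7 is non-negative, so write it directly in 5 bits: 00111.

00111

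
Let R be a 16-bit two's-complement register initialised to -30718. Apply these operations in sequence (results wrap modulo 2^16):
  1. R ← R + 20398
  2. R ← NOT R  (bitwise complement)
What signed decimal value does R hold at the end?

Start: R = -30718 = 1000100000000010.
R = -30718 + 20398 = -10320 = 1101011110110000
R = NOT 1101011110110000 = 0010100001001111 = 10319

10319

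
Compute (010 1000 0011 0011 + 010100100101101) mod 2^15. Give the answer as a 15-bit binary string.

101000101100000

  010100000110011
+ 010100100101101
= 101000101100000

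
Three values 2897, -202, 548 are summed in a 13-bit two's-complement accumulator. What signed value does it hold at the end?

2897 + (-202) = 2695 (0101010000111)
2695 + 548 = 3243 (0110010101011)

3243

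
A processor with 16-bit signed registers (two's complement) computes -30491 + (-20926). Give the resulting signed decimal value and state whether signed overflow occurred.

14119; overflow

-30491 → 1000100011100101
-20926 → 1010111001000010
  1000100011100101
+ 1010111001000010
= 0011011100100111  (discard carry-out 1)
Result 0011011100100111: MSB = 0 → value 14119.
Both addends are negative but the stored result is non-negative: signed overflow. The true value -30491 + (-20926) = -51417 lies outside [-32768, 32767].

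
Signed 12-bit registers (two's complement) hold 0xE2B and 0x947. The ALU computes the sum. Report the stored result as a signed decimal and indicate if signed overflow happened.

1906; overflow

0xE2B = 111000101011 = -469 (signed)
0x947 = 100101000111 = -1721 (signed)
  111000101011
+ 100101000111
= 011101110010  (discard carry-out 1)
Result 011101110010: MSB = 0 → value 1906.
Both addends are negative but the stored result is non-negative: signed overflow. The true value -469 + (-1721) = -2190 lies outside [-2048, 2047].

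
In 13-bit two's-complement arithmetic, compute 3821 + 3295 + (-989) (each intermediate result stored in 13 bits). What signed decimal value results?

3821 + 3295 = 7116 → wraps to -1076 (1101111001100)
-1076 + (-989) = -2065 (1011111101111)

-2065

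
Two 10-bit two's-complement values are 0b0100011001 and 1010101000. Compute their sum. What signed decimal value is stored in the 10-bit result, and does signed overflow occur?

0b0100011001 → 0100011001 = 281 (signed)
1010101000 = -344 (signed)
  0100011001
+ 1010101000
= 1111000001
Result 1111000001: MSB = 1 → 961 − 1024 = -63.
Addends have opposite signs, so signed overflow cannot occur.

-63; no overflow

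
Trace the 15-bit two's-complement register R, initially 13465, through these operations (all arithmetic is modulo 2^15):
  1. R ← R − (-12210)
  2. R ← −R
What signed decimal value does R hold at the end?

7093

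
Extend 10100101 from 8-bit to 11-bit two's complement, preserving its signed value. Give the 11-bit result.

11110100101

MSB of 10100101 is 1; replicate it into the new high bits.
111|10100101 → 11110100101 (still -91).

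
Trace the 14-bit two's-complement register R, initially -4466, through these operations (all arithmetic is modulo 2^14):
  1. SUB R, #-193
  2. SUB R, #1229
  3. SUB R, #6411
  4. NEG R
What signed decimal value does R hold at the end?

-4471

Start: R = -4466 = 10111010001110.
R = -4466 − (-193) = -4273 = 10111101001111
R = -4273 − 1229 = -5502 = 10101010000010
R = -5502 − 6411 = -11913; wraps to 4471 = 01000101110111
R = −(4471) = -4471 = 10111010001001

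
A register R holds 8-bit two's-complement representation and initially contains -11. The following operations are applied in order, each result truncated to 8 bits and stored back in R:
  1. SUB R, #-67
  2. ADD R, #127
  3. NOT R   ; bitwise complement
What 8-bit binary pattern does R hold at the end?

Start: R = -11 = 11110101.
R = -11 − (-67) = 56 = 00111000
R = 56 + 127 = 183; wraps to -73 = 10110111
R = NOT 10110111 = 01001000 = 72

01001000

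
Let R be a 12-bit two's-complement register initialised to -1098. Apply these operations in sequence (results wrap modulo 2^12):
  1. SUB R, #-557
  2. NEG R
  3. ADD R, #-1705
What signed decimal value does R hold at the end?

Start: R = -1098 = 101110110110.
R = -1098 − (-557) = -541 = 110111100011
R = −(-541) = 541 = 001000011101
R = 541 + (-1705) = -1164 = 101101110100

-1164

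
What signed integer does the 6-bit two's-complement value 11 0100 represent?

-12

MSB is 1, so the value is negative.
Invert: 001011. Add 1: 001100 = 12. So the value is −12.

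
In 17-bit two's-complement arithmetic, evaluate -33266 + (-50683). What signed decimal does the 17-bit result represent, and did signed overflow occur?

-33266 → 10111111000001110
-50683 → 10011101000000101
  10111111000001110
+ 10011101000000101
= 01011100000010011  (discard carry-out 1)
Result 01011100000010011: MSB = 0 → value 47123.
Both addends are negative but the stored result is non-negative: signed overflow. The true value -33266 + (-50683) = -83949 lies outside [-65536, 65535].

47123; overflow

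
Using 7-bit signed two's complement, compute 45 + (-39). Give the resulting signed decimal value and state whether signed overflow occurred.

6; no overflow

45 → 0101101
-39 → 1011001
  0101101
+ 1011001
= 0000110  (discard carry-out 1)
Result 0000110: MSB = 0 → value 6.
Addends have opposite signs, so signed overflow cannot occur.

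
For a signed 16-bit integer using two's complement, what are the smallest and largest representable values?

min = -32768, max = 32767

Minimum: −2^15 = -32768.
Maximum: 2^15 − 1 = 32767.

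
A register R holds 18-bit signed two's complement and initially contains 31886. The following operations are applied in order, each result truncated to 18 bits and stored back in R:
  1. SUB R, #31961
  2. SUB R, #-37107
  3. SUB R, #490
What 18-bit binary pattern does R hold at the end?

001000111010111110

Start: R = 31886 = 000111110010001110.
R = 31886 − 31961 = -75 = 111111111110110101
R = -75 − (-37107) = 37032 = 001001000010101000
R = 37032 − 490 = 36542 = 001000111010111110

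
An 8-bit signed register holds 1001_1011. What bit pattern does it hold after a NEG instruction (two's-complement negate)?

Invert: 01100100. Add 1: 01100101.
Check: 10011011 = -101, 01100101 = 101.

01100101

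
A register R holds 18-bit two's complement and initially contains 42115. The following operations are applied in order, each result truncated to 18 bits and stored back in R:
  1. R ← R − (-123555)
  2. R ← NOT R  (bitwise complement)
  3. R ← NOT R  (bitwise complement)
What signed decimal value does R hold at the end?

-96474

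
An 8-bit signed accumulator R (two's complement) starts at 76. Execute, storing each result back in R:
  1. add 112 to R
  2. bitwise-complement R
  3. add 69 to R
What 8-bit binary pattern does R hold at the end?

10001000

Start: R = 76 = 01001100.
R = 76 + 112 = 188; wraps to -68 = 10111100
R = NOT 10111100 = 01000011 = 67
R = 67 + 69 = 136; wraps to -120 = 10001000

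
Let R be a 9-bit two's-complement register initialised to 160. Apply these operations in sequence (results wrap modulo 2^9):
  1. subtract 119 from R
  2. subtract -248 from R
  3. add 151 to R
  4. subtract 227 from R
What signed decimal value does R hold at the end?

213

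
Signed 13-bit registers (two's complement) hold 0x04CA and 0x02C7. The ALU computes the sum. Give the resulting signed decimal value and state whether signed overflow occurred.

0x04CA = 0010011001010 = 1226 (signed)
0x02C7 = 0001011000111 = 711 (signed)
  0010011001010
+ 0001011000111
= 0011110010001
Result 0011110010001: MSB = 0 → value 1937.
Both addends are non-negative and so is the stored result: no signed overflow.

1937; no overflow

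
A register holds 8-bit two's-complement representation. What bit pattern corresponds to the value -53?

|-53| = 53 = 00110101 in 8 bits.
Invert the bits: 11001010. Add 1: 11001011.

11001011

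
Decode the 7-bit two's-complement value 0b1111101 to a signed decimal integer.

MSB is 1, so the value is negative.
Unsigned reading: 125. Subtract 2^7 = 128: 125 − 128 = -3.

-3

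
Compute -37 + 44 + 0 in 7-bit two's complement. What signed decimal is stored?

7

-37 + 44 = 7 (0000111)
7 + 0 = 7 (0000111)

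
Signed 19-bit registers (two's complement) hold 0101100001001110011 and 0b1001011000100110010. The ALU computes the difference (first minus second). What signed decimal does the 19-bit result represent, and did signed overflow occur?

-126655; overflow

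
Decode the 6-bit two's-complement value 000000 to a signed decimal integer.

0

MSB is 0, so the value is non-negative: 000000 = 0.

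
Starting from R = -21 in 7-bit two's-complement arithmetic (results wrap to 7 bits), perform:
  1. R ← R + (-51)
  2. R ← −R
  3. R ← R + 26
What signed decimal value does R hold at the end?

-30

Start: R = -21 = 1101011.
R = -21 + (-51) = -72; wraps to 56 = 0111000
R = −(56) = -56 = 1001000
R = -56 + 26 = -30 = 1100010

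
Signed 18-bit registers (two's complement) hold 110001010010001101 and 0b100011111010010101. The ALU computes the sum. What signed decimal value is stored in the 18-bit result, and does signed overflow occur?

110001010010001101 = -60275 (signed)
0b100011111010010101 → 100011111010010101 = -115051 (signed)
  110001010010001101
+ 100011111010010101
= 010101001100100010  (discard carry-out 1)
Result 010101001100100010: MSB = 0 → value 86818.
Both addends are negative but the stored result is non-negative: signed overflow. The true value -60275 + (-115051) = -175326 lies outside [-131072, 131071].

86818; overflow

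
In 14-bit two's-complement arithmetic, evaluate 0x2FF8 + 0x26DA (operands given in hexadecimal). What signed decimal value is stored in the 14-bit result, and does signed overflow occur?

0x2FF8 = 10111111111000 = -4104 (signed)
0x26DA = 10011011011010 = -6438 (signed)
  10111111111000
+ 10011011011010
= 01011011010010  (discard carry-out 1)
Result 01011011010010: MSB = 0 → value 5842.
Both addends are negative but the stored result is non-negative: signed overflow. The true value -4104 + (-6438) = -10542 lies outside [-8192, 8191].

5842; overflow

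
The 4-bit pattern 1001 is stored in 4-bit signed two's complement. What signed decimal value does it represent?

MSB is 1, so the value is negative.
Invert: 0110. Add 1: 0111 = 7. So the value is −7.

-7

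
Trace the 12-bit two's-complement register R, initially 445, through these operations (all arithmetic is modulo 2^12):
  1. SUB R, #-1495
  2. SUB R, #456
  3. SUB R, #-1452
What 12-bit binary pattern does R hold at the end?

Start: R = 445 = 000110111101.
R = 445 − (-1495) = 1940 = 011110010100
R = 1940 − 456 = 1484 = 010111001100
R = 1484 − (-1452) = 2936; wraps to -1160 = 101101111000

101101111000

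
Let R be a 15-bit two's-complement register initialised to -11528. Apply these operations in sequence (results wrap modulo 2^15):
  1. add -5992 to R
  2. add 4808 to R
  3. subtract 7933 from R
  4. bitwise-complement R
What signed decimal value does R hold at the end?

Start: R = -11528 = 101001011111000.
R = -11528 + (-5992) = -17520; wraps to 15248 = 011101110010000
R = 15248 + 4808 = 20056; wraps to -12712 = 100111001011000
R = -12712 − 7933 = -20645; wraps to 12123 = 010111101011011
R = NOT 010111101011011 = 101000010100100 = -12124

-12124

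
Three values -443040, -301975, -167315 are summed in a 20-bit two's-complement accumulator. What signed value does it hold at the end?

136246

-443040 + (-301975) = -745015 → wraps to 303561 (01001010000111001001)
303561 + (-167315) = 136246 (00100001010000110110)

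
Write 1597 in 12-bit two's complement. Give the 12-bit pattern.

1597 is non-negative, so write it directly in 12 bits: 011000111101.

011000111101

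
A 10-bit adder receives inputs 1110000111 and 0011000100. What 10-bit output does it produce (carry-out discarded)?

  1110000111
+ 0011000100
= 0001001011  (discard carry-out 1)

0001001011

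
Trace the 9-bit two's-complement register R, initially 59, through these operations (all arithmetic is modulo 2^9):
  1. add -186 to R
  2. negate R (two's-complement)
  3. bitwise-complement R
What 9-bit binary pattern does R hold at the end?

Start: R = 59 = 000111011.
R = 59 + (-186) = -127 = 110000001
R = −(-127) = 127 = 001111111
R = NOT 001111111 = 110000000 = -128

110000000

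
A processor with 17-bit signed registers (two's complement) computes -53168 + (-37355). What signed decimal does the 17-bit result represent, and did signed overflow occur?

40549; overflow

-53168 → 10011000001010000
-37355 → 10110111000010101
  10011000001010000
+ 10110111000010101
= 01001111001100101  (discard carry-out 1)
Result 01001111001100101: MSB = 0 → value 40549.
Both addends are negative but the stored result is non-negative: signed overflow. The true value -53168 + (-37355) = -90523 lies outside [-65536, 65535].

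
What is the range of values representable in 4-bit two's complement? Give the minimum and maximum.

min = -8, max = 7

Minimum: −2^3 = -8.
Maximum: 2^3 − 1 = 7.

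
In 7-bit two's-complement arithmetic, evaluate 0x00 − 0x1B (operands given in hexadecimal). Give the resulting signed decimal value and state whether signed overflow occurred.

-27; no overflow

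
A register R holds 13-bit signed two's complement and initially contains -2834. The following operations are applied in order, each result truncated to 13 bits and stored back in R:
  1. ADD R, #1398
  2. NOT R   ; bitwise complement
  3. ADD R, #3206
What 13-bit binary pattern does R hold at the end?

Start: R = -2834 = 1010011101110.
R = -2834 + 1398 = -1436 = 1101001100100
R = NOT 1101001100100 = 0010110011011 = 1435
R = 1435 + 3206 = 4641; wraps to -3551 = 1001000100001

1001000100001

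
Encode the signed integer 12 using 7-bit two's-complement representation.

0001100

12 is non-negative, so write it directly in 7 bits: 0001100.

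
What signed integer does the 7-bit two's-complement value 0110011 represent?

51

MSB is 0, so the value is non-negative: 0110011 = 51.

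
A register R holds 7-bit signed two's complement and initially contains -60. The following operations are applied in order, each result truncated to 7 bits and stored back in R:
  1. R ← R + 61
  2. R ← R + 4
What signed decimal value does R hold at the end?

5

Start: R = -60 = 1000100.
R = -60 + 61 = 1 = 0000001
R = 1 + 4 = 5 = 0000101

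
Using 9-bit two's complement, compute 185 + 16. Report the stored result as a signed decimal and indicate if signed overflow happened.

201; no overflow

185 → 010111001
16 → 000010000
  010111001
+ 000010000
= 011001001
Result 011001001: MSB = 0 → value 201.
Both addends are non-negative and so is the stored result: no signed overflow.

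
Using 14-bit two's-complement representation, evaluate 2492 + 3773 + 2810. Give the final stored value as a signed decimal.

-7309

2492 + 3773 = 6265 (01100001111001)
6265 + 2810 = 9075 → wraps to -7309 (10001101110011)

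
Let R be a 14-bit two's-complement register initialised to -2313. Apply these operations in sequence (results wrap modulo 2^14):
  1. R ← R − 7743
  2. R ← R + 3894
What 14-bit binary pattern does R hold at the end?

Start: R = -2313 = 11011011110111.
R = -2313 − 7743 = -10056; wraps to 6328 = 01100010111000
R = 6328 + 3894 = 10222; wraps to -6162 = 10011111101110

10011111101110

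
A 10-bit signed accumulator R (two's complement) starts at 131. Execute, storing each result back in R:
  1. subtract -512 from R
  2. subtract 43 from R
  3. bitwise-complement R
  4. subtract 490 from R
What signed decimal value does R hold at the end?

-67

Start: R = 131 = 0010000011.
R = 131 − (-512) = 643; wraps to -381 = 1010000011
R = -381 − 43 = -424 = 1001011000
R = NOT 1001011000 = 0110100111 = 423
R = 423 − 490 = -67 = 1110111101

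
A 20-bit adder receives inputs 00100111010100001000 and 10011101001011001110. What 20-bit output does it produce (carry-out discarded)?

  00100111010100001000
+ 10011101001011001110
= 11000100011111010110

11000100011111010110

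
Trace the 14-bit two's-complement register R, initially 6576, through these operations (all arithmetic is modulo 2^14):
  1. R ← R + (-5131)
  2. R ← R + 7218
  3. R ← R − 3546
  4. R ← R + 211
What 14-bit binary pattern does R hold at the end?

Start: R = 6576 = 01100110110000.
R = 6576 + (-5131) = 1445 = 00010110100101
R = 1445 + 7218 = 8663; wraps to -7721 = 10000111010111
R = -7721 − 3546 = -11267; wraps to 5117 = 01001111111101
R = 5117 + 211 = 5328 = 01010011010000

01010011010000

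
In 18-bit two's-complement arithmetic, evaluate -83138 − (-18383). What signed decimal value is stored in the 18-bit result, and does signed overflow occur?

-64755; no overflow

-83138 → 101011101100111110
-18383 → 111011100000110001
Subtract via negate-and-add: invert 111011100000110001 + 1 = 000100011111001111 (i.e. 18383).
  101011101100111110
+ 000100011111001111
= 110000001100001101
Result 110000001100001101: MSB = 1 → 197389 − 262144 = -64755.
Addends (after negating the subtrahend) have opposite signs, so signed overflow cannot occur.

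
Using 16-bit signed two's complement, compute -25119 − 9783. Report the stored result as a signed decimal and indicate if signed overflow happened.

30634; overflow

-25119 → 1001110111100001
9783 → 0010011000110111
Subtract via negate-and-add: invert 0010011000110111 + 1 = 1101100111001001 (i.e. -9783).
  1001110111100001
+ 1101100111001001
= 0111011110101010  (discard carry-out 1)
Result 0111011110101010: MSB = 0 → value 30634.
Both addends (after negating the subtrahend) are negative but the stored result is non-negative: signed overflow. The true value -25119 − 9783 = -34902 lies outside [-32768, 32767].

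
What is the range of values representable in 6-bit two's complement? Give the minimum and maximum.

min = -32, max = 31

Minimum: −2^5 = -32.
Maximum: 2^5 − 1 = 31.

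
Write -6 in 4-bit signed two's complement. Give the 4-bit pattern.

1010

|-6| = 6 = 0110 in 4 bits.
Invert the bits: 1001. Add 1: 1010.
Check: 1010 reads as 10 − 16 = -6.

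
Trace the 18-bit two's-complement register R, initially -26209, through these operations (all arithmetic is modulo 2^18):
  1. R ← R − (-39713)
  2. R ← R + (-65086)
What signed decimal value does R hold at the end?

Start: R = -26209 = 111001100110011111.
R = -26209 − (-39713) = 13504 = 000011010011000000
R = 13504 + (-65086) = -51582 = 110011011010000010

-51582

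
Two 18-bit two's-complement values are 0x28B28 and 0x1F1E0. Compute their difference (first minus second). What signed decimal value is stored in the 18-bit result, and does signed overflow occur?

0x28B28 = 101000101100101000 = -95448 (signed)
0x1F1E0 = 011111000111100000 = 127456 (signed)
Subtract via negate-and-add: invert 011111000111100000 + 1 = 100000111000100000 (i.e. -127456).
  101000101100101000
+ 100000111000100000
= 001001100101001000  (discard carry-out 1)
Result 001001100101001000: MSB = 0 → value 39240.
Both addends (after negating the subtrahend) are negative but the stored result is non-negative: signed overflow. The true value -95448 − 127456 = -222904 lies outside [-131072, 131071].

39240; overflow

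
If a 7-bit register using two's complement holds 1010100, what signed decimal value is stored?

MSB is 1, so the value is negative.
Unsigned reading: 84. Subtract 2^7 = 128: 84 − 128 = -44.

-44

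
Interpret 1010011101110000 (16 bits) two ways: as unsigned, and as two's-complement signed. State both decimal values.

unsigned = 42864, signed = -22672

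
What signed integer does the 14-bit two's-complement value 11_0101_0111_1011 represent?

MSB is 1, so the value is negative.
Unsigned reading: 13691. Subtract 2^14 = 16384: 13691 − 16384 = -2693.

-2693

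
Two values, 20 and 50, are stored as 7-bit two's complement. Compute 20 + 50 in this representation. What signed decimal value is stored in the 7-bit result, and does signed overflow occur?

-58; overflow

20 → 0010100
50 → 0110010
  0010100
+ 0110010
= 1000110
Result 1000110: MSB = 1 → 70 − 128 = -58.
Both addends are non-negative but the stored result is negative: signed overflow. The true value 20 + 50 = 70 lies outside [-64, 63].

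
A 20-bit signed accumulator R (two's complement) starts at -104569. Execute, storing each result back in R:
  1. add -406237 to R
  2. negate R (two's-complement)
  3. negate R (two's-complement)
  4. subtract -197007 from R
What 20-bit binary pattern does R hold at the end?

10110011011000111001

Start: R = -104569 = 11100110011110000111.
R = -104569 + (-406237) = -510806 = 10000011010010101010
R = −(-510806) = 510806 = 01111100101101010110
R = −(510806) = -510806 = 10000011010010101010
R = -510806 − (-197007) = -313799 = 10110011011000111001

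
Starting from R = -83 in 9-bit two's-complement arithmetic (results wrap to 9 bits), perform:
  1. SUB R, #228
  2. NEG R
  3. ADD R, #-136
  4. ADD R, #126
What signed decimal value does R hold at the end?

-211

Start: R = -83 = 110101101.
R = -83 − 228 = -311; wraps to 201 = 011001001
R = −(201) = -201 = 100110111
R = -201 + (-136) = -337; wraps to 175 = 010101111
R = 175 + 126 = 301; wraps to -211 = 100101101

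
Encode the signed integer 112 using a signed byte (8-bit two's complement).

01110000

112 is non-negative, so write it directly in 8 bits: 01110000.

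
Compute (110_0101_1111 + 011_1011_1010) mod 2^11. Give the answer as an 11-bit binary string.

01000011001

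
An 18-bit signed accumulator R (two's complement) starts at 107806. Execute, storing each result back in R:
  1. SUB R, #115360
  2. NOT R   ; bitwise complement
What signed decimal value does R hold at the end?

7553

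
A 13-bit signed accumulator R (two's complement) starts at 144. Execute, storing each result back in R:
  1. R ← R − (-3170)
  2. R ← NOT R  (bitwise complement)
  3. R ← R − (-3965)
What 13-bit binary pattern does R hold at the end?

Start: R = 144 = 0000010010000.
R = 144 − (-3170) = 3314 = 0110011110010
R = NOT 0110011110010 = 1001100001101 = -3315
R = -3315 − (-3965) = 650 = 0001010001010

0001010001010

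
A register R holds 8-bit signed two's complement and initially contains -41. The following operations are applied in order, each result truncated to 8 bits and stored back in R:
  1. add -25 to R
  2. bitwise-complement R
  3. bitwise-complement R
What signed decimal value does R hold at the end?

-66

Start: R = -41 = 11010111.
R = -41 + (-25) = -66 = 10111110
R = NOT 10111110 = 01000001 = 65
R = NOT 01000001 = 10111110 = -66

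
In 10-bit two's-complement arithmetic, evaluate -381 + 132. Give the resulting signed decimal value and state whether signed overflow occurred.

-381 → 1010000011
132 → 0010000100
  1010000011
+ 0010000100
= 1100000111
Result 1100000111: MSB = 1 → 775 − 1024 = -249.
Addends have opposite signs, so signed overflow cannot occur.

-249; no overflow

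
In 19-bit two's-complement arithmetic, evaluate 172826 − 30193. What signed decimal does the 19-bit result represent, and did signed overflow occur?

142633; no overflow

172826 → 0101010001100011010
30193 → 0000111010111110001
Subtract via negate-and-add: invert 0000111010111110001 + 1 = 1111000101000001111 (i.e. -30193).
  0101010001100011010
+ 1111000101000001111
= 0100010110100101001  (discard carry-out 1)
Result 0100010110100101001: MSB = 0 → value 142633.
Addends (after negating the subtrahend) have opposite signs, so signed overflow cannot occur.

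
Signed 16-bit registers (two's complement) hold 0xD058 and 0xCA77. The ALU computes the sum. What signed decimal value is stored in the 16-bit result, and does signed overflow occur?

-25905; no overflow

0xD058 = 1101000001011000 = -12200 (signed)
0xCA77 = 1100101001110111 = -13705 (signed)
  1101000001011000
+ 1100101001110111
= 1001101011001111  (discard carry-out 1)
Result 1001101011001111: MSB = 1 → 39631 − 65536 = -25905.
Both addends are negative and so is the stored result: no signed overflow.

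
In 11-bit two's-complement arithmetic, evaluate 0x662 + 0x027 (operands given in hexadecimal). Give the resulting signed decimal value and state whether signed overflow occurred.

-375; no overflow

0x662 = 11001100010 = -414 (signed)
0x027 = 00000100111 = 39 (signed)
  11001100010
+ 00000100111
= 11010001001
Result 11010001001: MSB = 1 → 1673 − 2048 = -375.
Addends have opposite signs, so signed overflow cannot occur.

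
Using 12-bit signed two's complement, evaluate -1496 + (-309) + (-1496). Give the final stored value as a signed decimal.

795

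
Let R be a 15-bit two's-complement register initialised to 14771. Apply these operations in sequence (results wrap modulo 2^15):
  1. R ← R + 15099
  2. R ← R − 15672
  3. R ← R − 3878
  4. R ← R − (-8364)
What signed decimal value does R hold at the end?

-14084

Start: R = 14771 = 011100110110011.
R = 14771 + 15099 = 29870; wraps to -2898 = 111010010101110
R = -2898 − 15672 = -18570; wraps to 14198 = 011011101110110
R = 14198 − 3878 = 10320 = 010100001010000
R = 10320 − (-8364) = 18684; wraps to -14084 = 100100011111100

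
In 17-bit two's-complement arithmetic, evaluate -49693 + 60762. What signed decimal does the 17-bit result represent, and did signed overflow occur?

11069; no overflow

-49693 → 10011110111100011
60762 → 01110110101011010
  10011110111100011
+ 01110110101011010
= 00010101100111101  (discard carry-out 1)
Result 00010101100111101: MSB = 0 → value 11069.
Addends have opposite signs, so signed overflow cannot occur.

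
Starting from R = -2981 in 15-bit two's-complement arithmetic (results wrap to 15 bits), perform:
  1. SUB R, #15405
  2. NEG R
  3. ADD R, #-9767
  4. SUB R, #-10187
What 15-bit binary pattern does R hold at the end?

Start: R = -2981 = 111010001011011.
R = -2981 − 15405 = -18386; wraps to 14382 = 011100000101110
R = −(14382) = -14382 = 100011111010010
R = -14382 + (-9767) = -24149; wraps to 8619 = 010000110101011
R = 8619 − (-10187) = 18806; wraps to -13962 = 100100101110110

100100101110110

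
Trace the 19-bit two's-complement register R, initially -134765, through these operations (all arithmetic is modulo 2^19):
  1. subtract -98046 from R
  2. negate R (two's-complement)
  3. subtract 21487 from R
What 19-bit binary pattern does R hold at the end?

0000011101110000000

Start: R = -134765 = 1011111000110010011.
R = -134765 − (-98046) = -36719 = 1110111000010010001
R = −(-36719) = 36719 = 0001000111101101111
R = 36719 − 21487 = 15232 = 0000011101110000000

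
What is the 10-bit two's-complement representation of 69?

0001000101

69 is non-negative, so write it directly in 10 bits: 0001000101.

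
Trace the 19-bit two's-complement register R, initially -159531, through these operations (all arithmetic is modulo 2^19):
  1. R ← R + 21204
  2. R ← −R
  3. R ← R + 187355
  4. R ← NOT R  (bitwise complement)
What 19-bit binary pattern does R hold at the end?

0110000011111001101

Start: R = -159531 = 1011001000011010101.
R = -159531 + 21204 = -138327 = 1011110001110101001
R = −(-138327) = 138327 = 0100001110001010111
R = 138327 + 187355 = 325682; wraps to -198606 = 1001111100000110010
R = NOT 1001111100000110010 = 0110000011111001101 = 198605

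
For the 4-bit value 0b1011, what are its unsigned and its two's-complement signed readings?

unsigned = 11, signed = -5

Unsigned: 1011 = 11.
Signed: MSB=1 → 11 − 16 = -5.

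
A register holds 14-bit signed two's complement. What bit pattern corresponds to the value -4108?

10111111110100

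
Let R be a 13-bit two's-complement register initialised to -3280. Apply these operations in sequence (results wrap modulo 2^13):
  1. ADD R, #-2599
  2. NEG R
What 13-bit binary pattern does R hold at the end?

1011011110111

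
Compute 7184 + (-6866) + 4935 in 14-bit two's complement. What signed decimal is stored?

7184 + (-6866) = 318 (00000100111110)
318 + 4935 = 5253 (01010010000101)

5253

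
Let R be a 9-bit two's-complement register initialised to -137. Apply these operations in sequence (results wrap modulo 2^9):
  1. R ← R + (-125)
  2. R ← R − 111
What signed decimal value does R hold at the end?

Start: R = -137 = 101110111.
R = -137 + (-125) = -262; wraps to 250 = 011111010
R = 250 − 111 = 139 = 010001011

139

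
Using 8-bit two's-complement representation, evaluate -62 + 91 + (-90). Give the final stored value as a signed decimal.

-62 + 91 = 29 (00011101)
29 + (-90) = -61 (11000011)

-61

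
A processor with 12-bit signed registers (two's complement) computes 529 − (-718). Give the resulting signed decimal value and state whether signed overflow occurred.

1247; no overflow

529 → 001000010001
-718 → 110100110010
Subtract via negate-and-add: invert 110100110010 + 1 = 001011001110 (i.e. 718).
  001000010001
+ 001011001110
= 010011011111
Result 010011011111: MSB = 0 → value 1247.
Both addends (after negating the subtrahend) are non-negative and so is the stored result: no signed overflow.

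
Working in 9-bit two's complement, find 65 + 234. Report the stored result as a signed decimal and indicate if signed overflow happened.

-213; overflow

65 → 001000001
234 → 011101010
  001000001
+ 011101010
= 100101011
Result 100101011: MSB = 1 → 299 − 512 = -213.
Both addends are non-negative but the stored result is negative: signed overflow. The true value 65 + 234 = 299 lies outside [-256, 255].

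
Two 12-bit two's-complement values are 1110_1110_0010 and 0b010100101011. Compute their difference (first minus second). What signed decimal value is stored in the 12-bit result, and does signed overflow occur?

-1609; no overflow

1110_1110_0010 → 111011100010 = -286 (signed)
0b010100101011 → 010100101011 = 1323 (signed)
Subtract via negate-and-add: invert 010100101011 + 1 = 101011010101 (i.e. -1323).
  111011100010
+ 101011010101
= 100110110111  (discard carry-out 1)
Result 100110110111: MSB = 1 → 2487 − 4096 = -1609.
Both addends (after negating the subtrahend) are negative and so is the stored result: no signed overflow.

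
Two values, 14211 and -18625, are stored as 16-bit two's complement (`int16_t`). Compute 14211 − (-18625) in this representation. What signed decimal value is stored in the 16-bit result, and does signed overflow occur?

-32700; overflow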